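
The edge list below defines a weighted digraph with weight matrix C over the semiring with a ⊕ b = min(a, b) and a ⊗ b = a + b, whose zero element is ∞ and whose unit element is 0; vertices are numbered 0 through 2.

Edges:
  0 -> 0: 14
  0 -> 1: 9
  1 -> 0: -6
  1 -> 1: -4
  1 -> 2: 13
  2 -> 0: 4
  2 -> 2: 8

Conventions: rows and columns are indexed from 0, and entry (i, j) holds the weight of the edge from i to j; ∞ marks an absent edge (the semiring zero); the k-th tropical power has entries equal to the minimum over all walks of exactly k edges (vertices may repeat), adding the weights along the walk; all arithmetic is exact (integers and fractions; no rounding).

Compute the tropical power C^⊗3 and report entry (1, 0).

C^⊗2:
  [3, 5, 22]
  [-10, -8, 9]
  [12, 13, 16]
C^⊗3:
  [-1, 1, 18]
  [-14, -12, 5]
  [7, 9, 24]
Key observation: the optimum is the walk 1->1->1->0, with weight (-4) + (-4) + (-6) = -14.
Optimal value attained by: walk 1->1->1->0.
Answer: (C^⊗3)[1][0] = -14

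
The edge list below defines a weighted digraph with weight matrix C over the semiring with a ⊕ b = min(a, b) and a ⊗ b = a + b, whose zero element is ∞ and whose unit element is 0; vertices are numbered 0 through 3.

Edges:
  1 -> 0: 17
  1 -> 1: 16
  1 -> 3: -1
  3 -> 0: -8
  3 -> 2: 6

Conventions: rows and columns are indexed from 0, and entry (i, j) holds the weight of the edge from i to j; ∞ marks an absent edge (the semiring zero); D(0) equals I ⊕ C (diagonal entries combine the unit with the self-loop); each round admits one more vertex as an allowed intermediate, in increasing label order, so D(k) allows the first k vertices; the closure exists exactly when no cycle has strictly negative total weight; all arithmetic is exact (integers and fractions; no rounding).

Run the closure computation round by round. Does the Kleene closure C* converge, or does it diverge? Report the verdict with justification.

D(0):
  [0, ∞, ∞, ∞]
  [17, 0, ∞, -1]
  [∞, ∞, 0, ∞]
  [-8, ∞, 6, 0]
D(1):
  [0, ∞, ∞, ∞]
  [17, 0, ∞, -1]
  [∞, ∞, 0, ∞]
  [-8, ∞, 6, 0]
D(2):
  [0, ∞, ∞, ∞]
  [17, 0, ∞, -1]
  [∞, ∞, 0, ∞]
  [-8, ∞, 6, 0]
D(3):
  [0, ∞, ∞, ∞]
  [17, 0, ∞, -1]
  [∞, ∞, 0, ∞]
  [-8, ∞, 6, 0]
D(4):
  [0, ∞, ∞, ∞]
  [-9, 0, 5, -1]
  [∞, ∞, 0, ∞]
  [-8, ∞, 6, 0]
Key observation: every diagonal entry stays at the unit through all rounds, so no improving cycle exists.
Answer: CONVERGES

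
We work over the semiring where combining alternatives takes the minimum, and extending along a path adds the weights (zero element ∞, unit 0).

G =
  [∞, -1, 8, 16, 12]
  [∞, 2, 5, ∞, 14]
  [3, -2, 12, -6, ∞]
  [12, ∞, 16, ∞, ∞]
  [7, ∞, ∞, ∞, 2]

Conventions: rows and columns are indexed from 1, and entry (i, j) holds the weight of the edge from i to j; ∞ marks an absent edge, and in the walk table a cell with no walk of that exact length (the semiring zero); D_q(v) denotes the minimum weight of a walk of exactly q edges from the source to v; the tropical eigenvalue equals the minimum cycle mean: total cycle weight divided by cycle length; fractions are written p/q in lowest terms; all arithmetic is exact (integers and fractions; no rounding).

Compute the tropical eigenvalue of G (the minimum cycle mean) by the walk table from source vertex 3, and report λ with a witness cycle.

q=0: [∞, ∞, 0, ∞, ∞]
q=1: [3, -2, 12, -6, ∞]
q=2: [6, 0, 3, 6, 12]
q=3: [6, 1, 5, -3, 14]
q=4: [8, 3, 6, -1, 15]
q=5: [9, 4, 8, 0, 17]
Optimal cycle mean attained by: cycle 2->3->2, total 5 + (-2), length 2.
Answer: λ = 3/2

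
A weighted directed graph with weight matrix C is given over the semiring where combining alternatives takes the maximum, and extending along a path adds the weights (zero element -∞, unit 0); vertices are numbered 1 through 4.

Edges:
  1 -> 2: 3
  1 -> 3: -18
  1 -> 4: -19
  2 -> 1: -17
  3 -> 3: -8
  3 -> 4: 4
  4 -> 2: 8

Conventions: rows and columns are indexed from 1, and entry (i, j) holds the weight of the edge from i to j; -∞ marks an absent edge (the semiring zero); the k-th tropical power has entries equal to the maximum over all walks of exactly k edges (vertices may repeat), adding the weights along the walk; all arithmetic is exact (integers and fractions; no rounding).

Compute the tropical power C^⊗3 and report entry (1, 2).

C^⊗2:
  [-14, -11, -26, -14]
  [-∞, -14, -35, -36]
  [-∞, 12, -16, -4]
  [-9, -∞, -∞, -∞]
C^⊗3:
  [-28, -6, -32, -22]
  [-31, -28, -43, -31]
  [-5, 4, -24, -12]
  [-∞, -6, -27, -28]
Key observation: the optimum is the walk 1->3->4->2, with weight (-18) + 4 + 8 = -6.
Optimal value attained by: walk 1->3->4->2.
Answer: (C^⊗3)[1][2] = -6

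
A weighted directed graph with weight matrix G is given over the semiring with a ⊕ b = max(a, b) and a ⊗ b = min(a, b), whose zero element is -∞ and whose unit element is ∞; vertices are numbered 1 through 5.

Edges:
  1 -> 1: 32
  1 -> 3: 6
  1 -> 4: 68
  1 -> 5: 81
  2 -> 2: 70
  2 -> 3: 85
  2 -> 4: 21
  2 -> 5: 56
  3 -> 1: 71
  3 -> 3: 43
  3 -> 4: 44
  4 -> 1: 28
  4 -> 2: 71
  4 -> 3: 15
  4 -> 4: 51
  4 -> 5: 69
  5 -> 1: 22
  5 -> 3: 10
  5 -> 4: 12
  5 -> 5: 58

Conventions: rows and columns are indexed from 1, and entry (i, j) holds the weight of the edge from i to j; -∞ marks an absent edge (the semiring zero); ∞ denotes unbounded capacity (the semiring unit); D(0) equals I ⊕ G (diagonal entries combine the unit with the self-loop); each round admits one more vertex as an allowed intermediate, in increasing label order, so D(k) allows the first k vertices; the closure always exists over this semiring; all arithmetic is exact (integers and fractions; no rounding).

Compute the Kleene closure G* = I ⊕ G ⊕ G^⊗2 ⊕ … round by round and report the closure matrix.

D(0):
  [∞, -∞, 6, 68, 81]
  [-∞, ∞, 85, 21, 56]
  [71, -∞, ∞, 44, -∞]
  [28, 71, 15, ∞, 69]
  [22, -∞, 10, 12, ∞]
D(1):
  [∞, -∞, 6, 68, 81]
  [-∞, ∞, 85, 21, 56]
  [71, -∞, ∞, 68, 71]
  [28, 71, 15, ∞, 69]
  [22, -∞, 10, 22, ∞]
D(2):
  [∞, -∞, 6, 68, 81]
  [-∞, ∞, 85, 21, 56]
  [71, -∞, ∞, 68, 71]
  [28, 71, 71, ∞, 69]
  [22, -∞, 10, 22, ∞]
D(3):
  [∞, -∞, 6, 68, 81]
  [71, ∞, 85, 68, 71]
  [71, -∞, ∞, 68, 71]
  [71, 71, 71, ∞, 71]
  [22, -∞, 10, 22, ∞]
D(4):
  [∞, 68, 68, 68, 81]
  [71, ∞, 85, 68, 71]
  [71, 68, ∞, 68, 71]
  [71, 71, 71, ∞, 71]
  [22, 22, 22, 22, ∞]
D(5):
  [∞, 68, 68, 68, 81]
  [71, ∞, 85, 68, 71]
  [71, 68, ∞, 68, 71]
  [71, 71, 71, ∞, 71]
  [22, 22, 22, 22, ∞]
Answer: G* = [[∞, 68, 68, 68, 81], [71, ∞, 85, 68, 71], [71, 68, ∞, 68, 71], [71, 71, 71, ∞, 71], [22, 22, 22, 22, ∞]]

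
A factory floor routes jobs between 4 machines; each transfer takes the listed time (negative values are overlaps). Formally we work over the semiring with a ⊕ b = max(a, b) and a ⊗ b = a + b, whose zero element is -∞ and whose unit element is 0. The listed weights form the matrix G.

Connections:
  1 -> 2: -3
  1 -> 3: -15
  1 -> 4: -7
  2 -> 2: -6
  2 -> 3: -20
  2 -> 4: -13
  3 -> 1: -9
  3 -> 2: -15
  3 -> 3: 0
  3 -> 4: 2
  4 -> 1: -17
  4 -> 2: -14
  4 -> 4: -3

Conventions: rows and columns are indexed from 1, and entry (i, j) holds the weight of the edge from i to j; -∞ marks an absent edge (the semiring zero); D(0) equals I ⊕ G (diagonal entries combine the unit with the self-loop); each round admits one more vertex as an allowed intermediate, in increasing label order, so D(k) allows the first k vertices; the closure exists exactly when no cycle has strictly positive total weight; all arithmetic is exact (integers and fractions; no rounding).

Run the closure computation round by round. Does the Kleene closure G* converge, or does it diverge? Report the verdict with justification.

D(0):
  [0, -3, -15, -7]
  [-∞, 0, -20, -13]
  [-9, -15, 0, 2]
  [-17, -14, -∞, 0]
D(1):
  [0, -3, -15, -7]
  [-∞, 0, -20, -13]
  [-9, -12, 0, 2]
  [-17, -14, -32, 0]
D(2):
  [0, -3, -15, -7]
  [-∞, 0, -20, -13]
  [-9, -12, 0, 2]
  [-17, -14, -32, 0]
D(3):
  [0, -3, -15, -7]
  [-29, 0, -20, -13]
  [-9, -12, 0, 2]
  [-17, -14, -32, 0]
D(4):
  [0, -3, -15, -7]
  [-29, 0, -20, -13]
  [-9, -12, 0, 2]
  [-17, -14, -32, 0]
Key observation: every diagonal entry stays at the unit through all rounds, so no improving cycle exists.
Answer: CONVERGES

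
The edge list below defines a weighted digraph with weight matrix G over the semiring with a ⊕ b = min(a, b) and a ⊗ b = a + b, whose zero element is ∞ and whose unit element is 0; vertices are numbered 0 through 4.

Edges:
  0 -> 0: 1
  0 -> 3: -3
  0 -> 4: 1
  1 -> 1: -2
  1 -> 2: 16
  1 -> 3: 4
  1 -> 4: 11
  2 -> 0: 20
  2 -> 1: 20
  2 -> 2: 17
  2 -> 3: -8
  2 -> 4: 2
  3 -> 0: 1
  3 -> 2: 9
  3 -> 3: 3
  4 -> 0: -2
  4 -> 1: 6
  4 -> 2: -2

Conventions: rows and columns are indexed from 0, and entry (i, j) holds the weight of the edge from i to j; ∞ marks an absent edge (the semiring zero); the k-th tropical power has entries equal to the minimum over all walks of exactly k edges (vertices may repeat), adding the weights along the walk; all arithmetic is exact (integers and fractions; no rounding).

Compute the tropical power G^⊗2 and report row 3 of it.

G^⊗2:
  [-2, 7, -1, -2, 2]
  [5, -4, 9, 2, 9]
  [-7, 8, 0, -5, 19]
  [2, 29, 12, -2, 2]
  [-1, 4, 15, -10, -1]
Answer: row 3 of G^⊗2 = [2, 29, 12, -2, 2]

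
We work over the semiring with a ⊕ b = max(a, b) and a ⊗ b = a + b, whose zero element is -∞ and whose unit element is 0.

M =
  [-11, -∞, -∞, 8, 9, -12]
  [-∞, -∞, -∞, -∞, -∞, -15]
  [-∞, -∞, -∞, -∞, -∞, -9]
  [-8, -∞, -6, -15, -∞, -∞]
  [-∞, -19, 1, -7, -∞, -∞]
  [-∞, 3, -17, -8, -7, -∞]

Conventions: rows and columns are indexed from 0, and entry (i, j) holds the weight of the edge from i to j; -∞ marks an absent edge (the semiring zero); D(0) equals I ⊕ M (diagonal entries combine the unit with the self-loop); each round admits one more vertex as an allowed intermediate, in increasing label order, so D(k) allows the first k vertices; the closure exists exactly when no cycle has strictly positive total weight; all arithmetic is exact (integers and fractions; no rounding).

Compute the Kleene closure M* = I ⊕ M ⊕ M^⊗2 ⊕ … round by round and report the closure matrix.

D(0):
  [0, -∞, -∞, 8, 9, -12]
  [-∞, 0, -∞, -∞, -∞, -15]
  [-∞, -∞, 0, -∞, -∞, -9]
  [-8, -∞, -6, 0, -∞, -∞]
  [-∞, -19, 1, -7, 0, -∞]
  [-∞, 3, -17, -8, -7, 0]
D(1):
  [0, -∞, -∞, 8, 9, -12]
  [-∞, 0, -∞, -∞, -∞, -15]
  [-∞, -∞, 0, -∞, -∞, -9]
  [-8, -∞, -6, 0, 1, -20]
  [-∞, -19, 1, -7, 0, -∞]
  [-∞, 3, -17, -8, -7, 0]
D(2):
  [0, -∞, -∞, 8, 9, -12]
  [-∞, 0, -∞, -∞, -∞, -15]
  [-∞, -∞, 0, -∞, -∞, -9]
  [-8, -∞, -6, 0, 1, -20]
  [-∞, -19, 1, -7, 0, -34]
  [-∞, 3, -17, -8, -7, 0]
D(3):
  [0, -∞, -∞, 8, 9, -12]
  [-∞, 0, -∞, -∞, -∞, -15]
  [-∞, -∞, 0, -∞, -∞, -9]
  [-8, -∞, -6, 0, 1, -15]
  [-∞, -19, 1, -7, 0, -8]
  [-∞, 3, -17, -8, -7, 0]
D(4):
  [0, -∞, 2, 8, 9, -7]
  [-∞, 0, -∞, -∞, -∞, -15]
  [-∞, -∞, 0, -∞, -∞, -9]
  [-8, -∞, -6, 0, 1, -15]
  [-15, -19, 1, -7, 0, -8]
  [-16, 3, -14, -8, -7, 0]
D(5):
  [0, -10, 10, 8, 9, 1]
  [-∞, 0, -∞, -∞, -∞, -15]
  [-∞, -∞, 0, -∞, -∞, -9]
  [-8, -18, 2, 0, 1, -7]
  [-15, -19, 1, -7, 0, -8]
  [-16, 3, -6, -8, -7, 0]
D(6):
  [0, 4, 10, 8, 9, 1]
  [-31, 0, -21, -23, -22, -15]
  [-25, -6, 0, -17, -16, -9]
  [-8, -4, 2, 0, 1, -7]
  [-15, -5, 1, -7, 0, -8]
  [-16, 3, -6, -8, -7, 0]
Answer: M* = [[0, 4, 10, 8, 9, 1], [-31, 0, -21, -23, -22, -15], [-25, -6, 0, -17, -16, -9], [-8, -4, 2, 0, 1, -7], [-15, -5, 1, -7, 0, -8], [-16, 3, -6, -8, -7, 0]]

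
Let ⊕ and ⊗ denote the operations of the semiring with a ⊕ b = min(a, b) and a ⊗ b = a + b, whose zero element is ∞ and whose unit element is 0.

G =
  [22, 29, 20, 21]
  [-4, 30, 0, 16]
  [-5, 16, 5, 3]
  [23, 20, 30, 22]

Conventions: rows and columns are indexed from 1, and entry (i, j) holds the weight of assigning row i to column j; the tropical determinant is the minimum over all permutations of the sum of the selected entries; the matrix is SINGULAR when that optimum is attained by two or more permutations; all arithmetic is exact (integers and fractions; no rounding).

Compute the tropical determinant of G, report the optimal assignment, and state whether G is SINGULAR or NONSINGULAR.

σ = (1, 2, 3, 4): 22 + 30 + 5 + 22 = 79
σ = (1, 2, 4, 3): 22 + 30 + 3 + 30 = 85
σ = (1, 3, 2, 4): 22 + 0 + 16 + 22 = 60
σ = (1, 3, 4, 2): 22 + 0 + 3 + 20 = 45
σ = (1, 4, 2, 3): 22 + 16 + 16 + 30 = 84
σ = (1, 4, 3, 2): 22 + 16 + 5 + 20 = 63
σ = (2, 1, 3, 4): 29 + (-4) + 5 + 22 = 52
σ = (2, 1, 4, 3): 29 + (-4) + 3 + 30 = 58
σ = (2, 3, 1, 4): 29 + 0 + (-5) + 22 = 46
σ = (2, 3, 4, 1): 29 + 0 + 3 + 23 = 55
σ = (2, 4, 1, 3): 29 + 16 + (-5) + 30 = 70
σ = (2, 4, 3, 1): 29 + 16 + 5 + 23 = 73
σ = (3, 1, 2, 4): 20 + (-4) + 16 + 22 = 54
σ = (3, 1, 4, 2): 20 + (-4) + 3 + 20 = 39
σ = (3, 2, 1, 4): 20 + 30 + (-5) + 22 = 67
σ = (3, 2, 4, 1): 20 + 30 + 3 + 23 = 76
σ = (3, 4, 1, 2): 20 + 16 + (-5) + 20 = 51
σ = (3, 4, 2, 1): 20 + 16 + 16 + 23 = 75
σ = (4, 1, 2, 3): 21 + (-4) + 16 + 30 = 63
σ = (4, 1, 3, 2): 21 + (-4) + 5 + 20 = 42
σ = (4, 2, 1, 3): 21 + 30 + (-5) + 30 = 76
σ = (4, 2, 3, 1): 21 + 30 + 5 + 23 = 79
σ = (4, 3, 1, 2): 21 + 0 + (-5) + 20 = 36
σ = (4, 3, 2, 1): 21 + 0 + 16 + 23 = 60
Optimal value attained by: σ = (4, 3, 1, 2).
Answer: det⊕(G) = 36; verdict: NONSINGULAR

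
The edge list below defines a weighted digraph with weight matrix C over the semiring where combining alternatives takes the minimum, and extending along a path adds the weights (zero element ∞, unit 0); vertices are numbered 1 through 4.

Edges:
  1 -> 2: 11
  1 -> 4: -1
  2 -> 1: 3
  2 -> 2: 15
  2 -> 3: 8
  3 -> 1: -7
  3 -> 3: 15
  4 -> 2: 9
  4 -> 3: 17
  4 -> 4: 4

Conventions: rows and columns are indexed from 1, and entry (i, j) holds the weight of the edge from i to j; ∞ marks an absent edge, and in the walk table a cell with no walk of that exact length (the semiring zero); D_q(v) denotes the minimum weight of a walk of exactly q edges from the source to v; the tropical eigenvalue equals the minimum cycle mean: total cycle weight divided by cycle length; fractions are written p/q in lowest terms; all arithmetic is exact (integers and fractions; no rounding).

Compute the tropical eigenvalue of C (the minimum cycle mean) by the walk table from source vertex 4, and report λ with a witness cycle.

q=0: [∞, ∞, ∞, 0]
q=1: [∞, 9, 17, 4]
q=2: [10, 13, 17, 8]
q=3: [10, 17, 21, 9]
q=4: [14, 18, 25, 9]
Optimal cycle mean attained by: cycle 1->4->2->3->1, total (-1) + 9 + 8 + (-7), length 4.
Answer: λ = 9/4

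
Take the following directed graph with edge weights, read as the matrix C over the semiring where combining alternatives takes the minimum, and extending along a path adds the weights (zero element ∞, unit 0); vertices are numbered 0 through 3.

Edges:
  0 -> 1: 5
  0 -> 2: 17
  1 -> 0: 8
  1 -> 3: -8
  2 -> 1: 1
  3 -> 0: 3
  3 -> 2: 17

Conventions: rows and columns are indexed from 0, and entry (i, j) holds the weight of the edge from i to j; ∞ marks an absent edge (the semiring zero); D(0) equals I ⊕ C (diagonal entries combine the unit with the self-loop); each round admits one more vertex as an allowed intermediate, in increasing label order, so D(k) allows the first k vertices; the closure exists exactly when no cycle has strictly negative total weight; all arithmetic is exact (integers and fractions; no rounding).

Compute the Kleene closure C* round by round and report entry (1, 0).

D(0):
  [0, 5, 17, ∞]
  [8, 0, ∞, -8]
  [∞, 1, 0, ∞]
  [3, ∞, 17, 0]
D(1):
  [0, 5, 17, ∞]
  [8, 0, 25, -8]
  [∞, 1, 0, ∞]
  [3, 8, 17, 0]
D(2):
  [0, 5, 17, -3]
  [8, 0, 25, -8]
  [9, 1, 0, -7]
  [3, 8, 17, 0]
D(3):
  [0, 5, 17, -3]
  [8, 0, 25, -8]
  [9, 1, 0, -7]
  [3, 8, 17, 0]
D(4):
  [0, 5, 14, -3]
  [-5, 0, 9, -8]
  [-4, 1, 0, -7]
  [3, 8, 17, 0]
Answer: C*[1][0] = -5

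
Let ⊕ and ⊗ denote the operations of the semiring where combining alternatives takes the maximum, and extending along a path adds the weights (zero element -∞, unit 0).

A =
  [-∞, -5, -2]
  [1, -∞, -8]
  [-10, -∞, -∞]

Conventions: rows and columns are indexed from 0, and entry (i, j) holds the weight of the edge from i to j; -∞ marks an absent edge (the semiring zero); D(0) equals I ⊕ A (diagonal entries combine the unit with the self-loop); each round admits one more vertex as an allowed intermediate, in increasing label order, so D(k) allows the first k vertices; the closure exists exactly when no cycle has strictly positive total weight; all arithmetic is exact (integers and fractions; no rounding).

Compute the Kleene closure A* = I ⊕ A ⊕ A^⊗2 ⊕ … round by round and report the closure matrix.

D(0):
  [0, -5, -2]
  [1, 0, -8]
  [-10, -∞, 0]
D(1):
  [0, -5, -2]
  [1, 0, -1]
  [-10, -15, 0]
D(2):
  [0, -5, -2]
  [1, 0, -1]
  [-10, -15, 0]
D(3):
  [0, -5, -2]
  [1, 0, -1]
  [-10, -15, 0]
Answer: A* = [[0, -5, -2], [1, 0, -1], [-10, -15, 0]]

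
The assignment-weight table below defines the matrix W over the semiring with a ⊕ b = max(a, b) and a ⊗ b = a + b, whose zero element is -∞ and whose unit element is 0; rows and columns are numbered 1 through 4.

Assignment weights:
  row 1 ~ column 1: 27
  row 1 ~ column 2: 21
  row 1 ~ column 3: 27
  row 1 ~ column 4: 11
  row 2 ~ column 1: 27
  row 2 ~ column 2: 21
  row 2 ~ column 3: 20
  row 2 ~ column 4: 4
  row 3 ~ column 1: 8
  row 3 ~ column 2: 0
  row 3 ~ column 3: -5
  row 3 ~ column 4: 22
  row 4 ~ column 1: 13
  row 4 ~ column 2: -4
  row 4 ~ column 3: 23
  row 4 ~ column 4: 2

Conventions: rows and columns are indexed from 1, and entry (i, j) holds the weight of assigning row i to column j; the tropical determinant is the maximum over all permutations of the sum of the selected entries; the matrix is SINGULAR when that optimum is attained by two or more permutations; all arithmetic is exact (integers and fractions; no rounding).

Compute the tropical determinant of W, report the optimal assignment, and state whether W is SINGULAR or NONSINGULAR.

σ = (1, 2, 3, 4): 27 + 21 + (-5) + 2 = 45
σ = (1, 2, 4, 3): 27 + 21 + 22 + 23 = 93
σ = (1, 3, 2, 4): 27 + 20 + 0 + 2 = 49
σ = (1, 3, 4, 2): 27 + 20 + 22 + (-4) = 65
σ = (1, 4, 2, 3): 27 + 4 + 0 + 23 = 54
σ = (1, 4, 3, 2): 27 + 4 + (-5) + (-4) = 22
σ = (2, 1, 3, 4): 21 + 27 + (-5) + 2 = 45
σ = (2, 1, 4, 3): 21 + 27 + 22 + 23 = 93
σ = (2, 3, 1, 4): 21 + 20 + 8 + 2 = 51
σ = (2, 3, 4, 1): 21 + 20 + 22 + 13 = 76
σ = (2, 4, 1, 3): 21 + 4 + 8 + 23 = 56
σ = (2, 4, 3, 1): 21 + 4 + (-5) + 13 = 33
σ = (3, 1, 2, 4): 27 + 27 + 0 + 2 = 56
σ = (3, 1, 4, 2): 27 + 27 + 22 + (-4) = 72
σ = (3, 2, 1, 4): 27 + 21 + 8 + 2 = 58
σ = (3, 2, 4, 1): 27 + 21 + 22 + 13 = 83
σ = (3, 4, 1, 2): 27 + 4 + 8 + (-4) = 35
σ = (3, 4, 2, 1): 27 + 4 + 0 + 13 = 44
σ = (4, 1, 2, 3): 11 + 27 + 0 + 23 = 61
σ = (4, 1, 3, 2): 11 + 27 + (-5) + (-4) = 29
σ = (4, 2, 1, 3): 11 + 21 + 8 + 23 = 63
σ = (4, 2, 3, 1): 11 + 21 + (-5) + 13 = 40
σ = (4, 3, 1, 2): 11 + 20 + 8 + (-4) = 35
σ = (4, 3, 2, 1): 11 + 20 + 0 + 13 = 44
Optimal value attained by: σ = (1, 2, 4, 3).
Answer: det⊕(W) = 93; verdict: SINGULAR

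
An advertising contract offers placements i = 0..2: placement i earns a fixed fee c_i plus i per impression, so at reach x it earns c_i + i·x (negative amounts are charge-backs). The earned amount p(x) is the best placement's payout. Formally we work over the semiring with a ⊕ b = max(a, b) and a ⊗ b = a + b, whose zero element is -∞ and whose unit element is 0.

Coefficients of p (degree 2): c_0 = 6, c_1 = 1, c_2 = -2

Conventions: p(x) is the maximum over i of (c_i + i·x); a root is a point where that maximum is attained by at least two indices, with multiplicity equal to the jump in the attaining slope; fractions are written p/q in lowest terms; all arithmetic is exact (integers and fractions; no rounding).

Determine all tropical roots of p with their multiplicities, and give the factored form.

hull edge (i=0, c=6) to (i=2, c=-2): slope -4, span 2
Factored form: p(x) = -2 ⊗ (x ⊕ 4) ⊗ (x ⊕ 4)
Answer: roots = 4 (mult 2)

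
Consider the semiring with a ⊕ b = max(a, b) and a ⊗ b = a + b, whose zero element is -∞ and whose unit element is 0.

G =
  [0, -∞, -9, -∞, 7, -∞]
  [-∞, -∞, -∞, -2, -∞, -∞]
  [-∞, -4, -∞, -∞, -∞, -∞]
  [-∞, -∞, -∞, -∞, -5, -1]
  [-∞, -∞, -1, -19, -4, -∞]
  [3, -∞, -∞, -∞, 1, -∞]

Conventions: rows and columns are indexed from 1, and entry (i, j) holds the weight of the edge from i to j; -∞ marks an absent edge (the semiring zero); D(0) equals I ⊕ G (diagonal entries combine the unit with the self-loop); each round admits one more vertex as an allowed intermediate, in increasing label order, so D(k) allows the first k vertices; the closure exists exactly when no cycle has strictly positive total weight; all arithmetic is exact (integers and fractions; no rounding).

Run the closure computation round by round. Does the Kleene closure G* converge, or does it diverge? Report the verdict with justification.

D(0):
  [0, -∞, -9, -∞, 7, -∞]
  [-∞, 0, -∞, -2, -∞, -∞]
  [-∞, -4, 0, -∞, -∞, -∞]
  [-∞, -∞, -∞, 0, -5, -1]
  [-∞, -∞, -1, -19, 0, -∞]
  [3, -∞, -∞, -∞, 1, 0]
D(1):
  [0, -∞, -9, -∞, 7, -∞]
  [-∞, 0, -∞, -2, -∞, -∞]
  [-∞, -4, 0, -∞, -∞, -∞]
  [-∞, -∞, -∞, 0, -5, -1]
  [-∞, -∞, -1, -19, 0, -∞]
  [3, -∞, -6, -∞, 10, 0]
D(2):
  [0, -∞, -9, -∞, 7, -∞]
  [-∞, 0, -∞, -2, -∞, -∞]
  [-∞, -4, 0, -6, -∞, -∞]
  [-∞, -∞, -∞, 0, -5, -1]
  [-∞, -∞, -1, -19, 0, -∞]
  [3, -∞, -6, -∞, 10, 0]
D(3):
  [0, -13, -9, -15, 7, -∞]
  [-∞, 0, -∞, -2, -∞, -∞]
  [-∞, -4, 0, -6, -∞, -∞]
  [-∞, -∞, -∞, 0, -5, -1]
  [-∞, -5, -1, -7, 0, -∞]
  [3, -10, -6, -12, 10, 0]
D(4):
  [0, -13, -9, -15, 7, -16]
  [-∞, 0, -∞, -2, -7, -3]
  [-∞, -4, 0, -6, -11, -7]
  [-∞, -∞, -∞, 0, -5, -1]
  [-∞, -5, -1, -7, 0, -8]
  [3, -10, -6, -12, 10, 0]
Detection: at round 5, diagonal entry (6, 6) turns strictly positive.
Key observation: the cycle 6->1->5->3->2->4->6 has total weight 3 + 7 + (-1) + (-4) + (-2) + (-1), which is strictly positive.
Answer: DIVERGES — positive cycle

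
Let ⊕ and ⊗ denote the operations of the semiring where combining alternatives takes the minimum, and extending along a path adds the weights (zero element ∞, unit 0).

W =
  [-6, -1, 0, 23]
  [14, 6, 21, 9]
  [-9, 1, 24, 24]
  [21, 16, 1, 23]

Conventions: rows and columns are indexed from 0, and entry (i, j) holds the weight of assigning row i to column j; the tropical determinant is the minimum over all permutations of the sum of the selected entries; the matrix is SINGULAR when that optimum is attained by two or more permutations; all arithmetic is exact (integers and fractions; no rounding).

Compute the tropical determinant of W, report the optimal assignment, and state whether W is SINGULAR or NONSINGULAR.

σ = (0, 1, 2, 3): (-6) + 6 + 24 + 23 = 47
σ = (0, 1, 3, 2): (-6) + 6 + 24 + 1 = 25
σ = (0, 2, 1, 3): (-6) + 21 + 1 + 23 = 39
σ = (0, 2, 3, 1): (-6) + 21 + 24 + 16 = 55
σ = (0, 3, 1, 2): (-6) + 9 + 1 + 1 = 5
σ = (0, 3, 2, 1): (-6) + 9 + 24 + 16 = 43
σ = (1, 0, 2, 3): (-1) + 14 + 24 + 23 = 60
σ = (1, 0, 3, 2): (-1) + 14 + 24 + 1 = 38
σ = (1, 2, 0, 3): (-1) + 21 + (-9) + 23 = 34
σ = (1, 2, 3, 0): (-1) + 21 + 24 + 21 = 65
σ = (1, 3, 0, 2): (-1) + 9 + (-9) + 1 = 0
σ = (1, 3, 2, 0): (-1) + 9 + 24 + 21 = 53
σ = (2, 0, 1, 3): 0 + 14 + 1 + 23 = 38
σ = (2, 0, 3, 1): 0 + 14 + 24 + 16 = 54
σ = (2, 1, 0, 3): 0 + 6 + (-9) + 23 = 20
σ = (2, 1, 3, 0): 0 + 6 + 24 + 21 = 51
σ = (2, 3, 0, 1): 0 + 9 + (-9) + 16 = 16
σ = (2, 3, 1, 0): 0 + 9 + 1 + 21 = 31
σ = (3, 0, 1, 2): 23 + 14 + 1 + 1 = 39
σ = (3, 0, 2, 1): 23 + 14 + 24 + 16 = 77
σ = (3, 1, 0, 2): 23 + 6 + (-9) + 1 = 21
σ = (3, 1, 2, 0): 23 + 6 + 24 + 21 = 74
σ = (3, 2, 0, 1): 23 + 21 + (-9) + 16 = 51
σ = (3, 2, 1, 0): 23 + 21 + 1 + 21 = 66
Optimal value attained by: σ = (1, 3, 0, 2).
Answer: det⊕(W) = 0; verdict: NONSINGULAR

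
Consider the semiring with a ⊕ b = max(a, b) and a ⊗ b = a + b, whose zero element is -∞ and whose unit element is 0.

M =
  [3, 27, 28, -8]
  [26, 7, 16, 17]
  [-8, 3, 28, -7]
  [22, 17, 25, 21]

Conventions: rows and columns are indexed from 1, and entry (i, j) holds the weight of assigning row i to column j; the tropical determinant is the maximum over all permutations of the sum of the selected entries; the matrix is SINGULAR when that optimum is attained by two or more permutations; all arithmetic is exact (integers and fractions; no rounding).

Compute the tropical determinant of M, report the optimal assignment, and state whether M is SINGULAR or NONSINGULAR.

σ = (1, 2, 3, 4): 3 + 7 + 28 + 21 = 59
σ = (1, 2, 4, 3): 3 + 7 + (-7) + 25 = 28
σ = (1, 3, 2, 4): 3 + 16 + 3 + 21 = 43
σ = (1, 3, 4, 2): 3 + 16 + (-7) + 17 = 29
σ = (1, 4, 2, 3): 3 + 17 + 3 + 25 = 48
σ = (1, 4, 3, 2): 3 + 17 + 28 + 17 = 65
σ = (2, 1, 3, 4): 27 + 26 + 28 + 21 = 102
σ = (2, 1, 4, 3): 27 + 26 + (-7) + 25 = 71
σ = (2, 3, 1, 4): 27 + 16 + (-8) + 21 = 56
σ = (2, 3, 4, 1): 27 + 16 + (-7) + 22 = 58
σ = (2, 4, 1, 3): 27 + 17 + (-8) + 25 = 61
σ = (2, 4, 3, 1): 27 + 17 + 28 + 22 = 94
σ = (3, 1, 2, 4): 28 + 26 + 3 + 21 = 78
σ = (3, 1, 4, 2): 28 + 26 + (-7) + 17 = 64
σ = (3, 2, 1, 4): 28 + 7 + (-8) + 21 = 48
σ = (3, 2, 4, 1): 28 + 7 + (-7) + 22 = 50
σ = (3, 4, 1, 2): 28 + 17 + (-8) + 17 = 54
σ = (3, 4, 2, 1): 28 + 17 + 3 + 22 = 70
σ = (4, 1, 2, 3): (-8) + 26 + 3 + 25 = 46
σ = (4, 1, 3, 2): (-8) + 26 + 28 + 17 = 63
σ = (4, 2, 1, 3): (-8) + 7 + (-8) + 25 = 16
σ = (4, 2, 3, 1): (-8) + 7 + 28 + 22 = 49
σ = (4, 3, 1, 2): (-8) + 16 + (-8) + 17 = 17
σ = (4, 3, 2, 1): (-8) + 16 + 3 + 22 = 33
Optimal value attained by: σ = (2, 1, 3, 4).
Answer: det⊕(M) = 102; verdict: NONSINGULAR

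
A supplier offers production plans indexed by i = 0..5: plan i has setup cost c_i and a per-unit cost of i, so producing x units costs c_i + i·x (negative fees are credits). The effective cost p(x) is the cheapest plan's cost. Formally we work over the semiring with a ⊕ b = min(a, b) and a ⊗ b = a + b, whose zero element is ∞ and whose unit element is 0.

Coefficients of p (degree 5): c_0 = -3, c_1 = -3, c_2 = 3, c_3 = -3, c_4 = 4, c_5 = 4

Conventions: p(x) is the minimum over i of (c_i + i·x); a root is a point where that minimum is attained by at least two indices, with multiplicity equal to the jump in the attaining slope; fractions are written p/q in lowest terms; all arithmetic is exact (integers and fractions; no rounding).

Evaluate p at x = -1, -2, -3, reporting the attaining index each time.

p(-1) = min(-3+0·(-1)=-3, -3+1·(-1)=-4, 3+2·(-1)=1, -3+3·(-1)=-6, 4+4·(-1)=0, 4+5·(-1)=-1) = -6 (attained by i=3)
p(-2) = min(-3+0·(-2)=-3, -3+1·(-2)=-5, 3+2·(-2)=-1, -3+3·(-2)=-9, 4+4·(-2)=-4, 4+5·(-2)=-6) = -9 (attained by i=3)
p(-3) = min(-3+0·(-3)=-3, -3+1·(-3)=-6, 3+2·(-3)=-3, -3+3·(-3)=-12, 4+4·(-3)=-8, 4+5·(-3)=-11) = -12 (attained by i=3)
Answer: p(-1) = -6; p(-2) = -9; p(-3) = -12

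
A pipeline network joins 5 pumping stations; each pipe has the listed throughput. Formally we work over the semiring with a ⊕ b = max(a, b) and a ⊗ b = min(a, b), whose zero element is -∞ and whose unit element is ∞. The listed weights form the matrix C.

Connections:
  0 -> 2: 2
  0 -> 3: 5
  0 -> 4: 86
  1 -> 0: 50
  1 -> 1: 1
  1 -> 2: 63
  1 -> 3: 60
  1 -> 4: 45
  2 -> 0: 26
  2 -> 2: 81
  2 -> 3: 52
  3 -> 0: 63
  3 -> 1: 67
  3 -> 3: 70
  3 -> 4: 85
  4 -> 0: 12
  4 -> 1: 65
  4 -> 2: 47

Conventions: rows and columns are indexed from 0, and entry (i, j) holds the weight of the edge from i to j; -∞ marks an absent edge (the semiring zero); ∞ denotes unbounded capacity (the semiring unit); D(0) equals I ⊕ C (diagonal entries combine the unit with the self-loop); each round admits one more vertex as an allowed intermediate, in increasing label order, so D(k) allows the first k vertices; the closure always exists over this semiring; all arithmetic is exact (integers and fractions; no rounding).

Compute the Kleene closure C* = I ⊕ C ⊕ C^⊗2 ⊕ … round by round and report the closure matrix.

D(0):
  [∞, -∞, 2, 5, 86]
  [50, ∞, 63, 60, 45]
  [26, -∞, ∞, 52, -∞]
  [63, 67, -∞, ∞, 85]
  [12, 65, 47, -∞, ∞]
D(1):
  [∞, -∞, 2, 5, 86]
  [50, ∞, 63, 60, 50]
  [26, -∞, ∞, 52, 26]
  [63, 67, 2, ∞, 85]
  [12, 65, 47, 5, ∞]
D(2):
  [∞, -∞, 2, 5, 86]
  [50, ∞, 63, 60, 50]
  [26, -∞, ∞, 52, 26]
  [63, 67, 63, ∞, 85]
  [50, 65, 63, 60, ∞]
D(3):
  [∞, -∞, 2, 5, 86]
  [50, ∞, 63, 60, 50]
  [26, -∞, ∞, 52, 26]
  [63, 67, 63, ∞, 85]
  [50, 65, 63, 60, ∞]
D(4):
  [∞, 5, 5, 5, 86]
  [60, ∞, 63, 60, 60]
  [52, 52, ∞, 52, 52]
  [63, 67, 63, ∞, 85]
  [60, 65, 63, 60, ∞]
D(5):
  [∞, 65, 63, 60, 86]
  [60, ∞, 63, 60, 60]
  [52, 52, ∞, 52, 52]
  [63, 67, 63, ∞, 85]
  [60, 65, 63, 60, ∞]
Answer: C* = [[∞, 65, 63, 60, 86], [60, ∞, 63, 60, 60], [52, 52, ∞, 52, 52], [63, 67, 63, ∞, 85], [60, 65, 63, 60, ∞]]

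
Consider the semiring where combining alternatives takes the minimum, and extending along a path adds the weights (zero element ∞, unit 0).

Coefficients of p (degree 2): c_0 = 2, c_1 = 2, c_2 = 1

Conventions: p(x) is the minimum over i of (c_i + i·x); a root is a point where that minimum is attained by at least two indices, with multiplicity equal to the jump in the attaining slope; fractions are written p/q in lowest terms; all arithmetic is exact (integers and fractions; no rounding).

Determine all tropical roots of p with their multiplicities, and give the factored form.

hull edge (i=0, c=2) to (i=2, c=1): slope -1/2, span 2
Factored form: p(x) = 1 ⊗ (x ⊕ 1/2) ⊗ (x ⊕ 1/2)
Answer: roots = 1/2 (mult 2)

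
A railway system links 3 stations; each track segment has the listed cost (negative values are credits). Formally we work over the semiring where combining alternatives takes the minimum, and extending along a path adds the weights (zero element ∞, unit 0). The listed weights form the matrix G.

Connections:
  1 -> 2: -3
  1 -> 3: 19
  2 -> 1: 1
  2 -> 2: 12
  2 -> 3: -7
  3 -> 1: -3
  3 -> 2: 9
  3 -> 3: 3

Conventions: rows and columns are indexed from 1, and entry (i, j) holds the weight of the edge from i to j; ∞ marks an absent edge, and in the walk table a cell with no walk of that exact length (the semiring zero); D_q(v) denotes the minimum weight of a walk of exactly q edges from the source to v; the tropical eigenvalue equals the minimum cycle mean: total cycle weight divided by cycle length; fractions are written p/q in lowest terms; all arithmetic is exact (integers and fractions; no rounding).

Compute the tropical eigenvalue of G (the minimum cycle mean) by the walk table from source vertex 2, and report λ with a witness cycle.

q=0: [∞, 0, ∞]
q=1: [1, 12, -7]
q=2: [-10, -2, -4]
q=3: [-7, -13, -9]
Optimal cycle mean attained by: cycle 1->2->3->1, total (-3) + (-7) + (-3), length 3.
Answer: λ = -13/3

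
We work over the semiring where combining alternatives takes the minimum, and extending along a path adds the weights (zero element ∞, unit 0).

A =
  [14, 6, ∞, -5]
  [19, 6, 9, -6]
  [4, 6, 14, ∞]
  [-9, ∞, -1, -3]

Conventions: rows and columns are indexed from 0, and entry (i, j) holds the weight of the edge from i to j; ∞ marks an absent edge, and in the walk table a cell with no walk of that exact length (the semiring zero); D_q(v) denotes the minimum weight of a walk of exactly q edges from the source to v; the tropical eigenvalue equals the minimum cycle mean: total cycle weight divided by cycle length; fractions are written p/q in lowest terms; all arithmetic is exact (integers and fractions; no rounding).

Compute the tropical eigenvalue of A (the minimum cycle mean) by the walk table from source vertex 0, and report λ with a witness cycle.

q=0: [0, ∞, ∞, ∞]
q=1: [14, 6, ∞, -5]
q=2: [-14, 12, -6, -8]
q=3: [-17, -8, -9, -19]
q=4: [-28, -11, -20, -22]
Optimal cycle mean attained by: cycle 0->3->0, total (-5) + (-9), length 2.
Answer: λ = -7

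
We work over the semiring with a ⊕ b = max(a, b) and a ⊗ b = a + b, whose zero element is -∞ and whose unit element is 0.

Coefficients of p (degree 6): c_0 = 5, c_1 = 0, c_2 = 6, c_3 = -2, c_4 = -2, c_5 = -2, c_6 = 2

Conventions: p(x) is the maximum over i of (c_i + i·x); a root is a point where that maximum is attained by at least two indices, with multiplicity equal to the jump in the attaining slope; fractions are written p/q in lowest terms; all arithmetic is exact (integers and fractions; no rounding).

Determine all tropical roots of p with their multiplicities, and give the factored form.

hull edge (i=0, c=5) to (i=2, c=6): slope 1/2, span 2
hull edge (i=2, c=6) to (i=6, c=2): slope -1, span 4
Factored form: p(x) = 2 ⊗ (x ⊕ (-1/2)) ⊗ (x ⊕ (-1/2)) ⊗ (x ⊕ 1) ⊗ (x ⊕ 1) ⊗ (x ⊕ 1) ⊗ (x ⊕ 1)
Answer: roots = -1/2 (mult 2), 1 (mult 4)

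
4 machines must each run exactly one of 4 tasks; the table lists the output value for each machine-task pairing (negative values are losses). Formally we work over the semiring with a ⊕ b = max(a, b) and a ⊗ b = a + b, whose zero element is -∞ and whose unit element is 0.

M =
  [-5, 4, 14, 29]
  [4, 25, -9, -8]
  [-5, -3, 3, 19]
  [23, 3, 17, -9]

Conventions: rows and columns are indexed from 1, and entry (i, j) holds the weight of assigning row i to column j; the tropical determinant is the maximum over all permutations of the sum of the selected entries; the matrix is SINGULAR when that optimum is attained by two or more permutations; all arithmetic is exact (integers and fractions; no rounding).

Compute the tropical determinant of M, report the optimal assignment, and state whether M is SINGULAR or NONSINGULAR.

σ = (1, 2, 3, 4): (-5) + 25 + 3 + (-9) = 14
σ = (1, 2, 4, 3): (-5) + 25 + 19 + 17 = 56
σ = (1, 3, 2, 4): (-5) + (-9) + (-3) + (-9) = -26
σ = (1, 3, 4, 2): (-5) + (-9) + 19 + 3 = 8
σ = (1, 4, 2, 3): (-5) + (-8) + (-3) + 17 = 1
σ = (1, 4, 3, 2): (-5) + (-8) + 3 + 3 = -7
σ = (2, 1, 3, 4): 4 + 4 + 3 + (-9) = 2
σ = (2, 1, 4, 3): 4 + 4 + 19 + 17 = 44
σ = (2, 3, 1, 4): 4 + (-9) + (-5) + (-9) = -19
σ = (2, 3, 4, 1): 4 + (-9) + 19 + 23 = 37
σ = (2, 4, 1, 3): 4 + (-8) + (-5) + 17 = 8
σ = (2, 4, 3, 1): 4 + (-8) + 3 + 23 = 22
σ = (3, 1, 2, 4): 14 + 4 + (-3) + (-9) = 6
σ = (3, 1, 4, 2): 14 + 4 + 19 + 3 = 40
σ = (3, 2, 1, 4): 14 + 25 + (-5) + (-9) = 25
σ = (3, 2, 4, 1): 14 + 25 + 19 + 23 = 81
σ = (3, 4, 1, 2): 14 + (-8) + (-5) + 3 = 4
σ = (3, 4, 2, 1): 14 + (-8) + (-3) + 23 = 26
σ = (4, 1, 2, 3): 29 + 4 + (-3) + 17 = 47
σ = (4, 1, 3, 2): 29 + 4 + 3 + 3 = 39
σ = (4, 2, 1, 3): 29 + 25 + (-5) + 17 = 66
σ = (4, 2, 3, 1): 29 + 25 + 3 + 23 = 80
σ = (4, 3, 1, 2): 29 + (-9) + (-5) + 3 = 18
σ = (4, 3, 2, 1): 29 + (-9) + (-3) + 23 = 40
Optimal value attained by: σ = (3, 2, 4, 1).
Answer: det⊕(M) = 81; verdict: NONSINGULAR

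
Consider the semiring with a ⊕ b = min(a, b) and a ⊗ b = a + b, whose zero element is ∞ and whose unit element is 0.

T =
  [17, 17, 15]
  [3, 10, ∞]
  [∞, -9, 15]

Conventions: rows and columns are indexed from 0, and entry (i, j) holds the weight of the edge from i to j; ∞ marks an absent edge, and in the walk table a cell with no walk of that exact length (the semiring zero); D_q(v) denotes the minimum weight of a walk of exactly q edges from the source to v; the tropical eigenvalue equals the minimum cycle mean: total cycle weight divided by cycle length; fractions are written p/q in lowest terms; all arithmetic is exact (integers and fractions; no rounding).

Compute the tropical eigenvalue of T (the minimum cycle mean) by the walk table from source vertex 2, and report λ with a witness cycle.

q=0: [∞, ∞, 0]
q=1: [∞, -9, 15]
q=2: [-6, 1, 30]
q=3: [4, 11, 9]
Optimal cycle mean attained by: cycle 0->2->1->0, total 15 + (-9) + 3, length 3.
Answer: λ = 3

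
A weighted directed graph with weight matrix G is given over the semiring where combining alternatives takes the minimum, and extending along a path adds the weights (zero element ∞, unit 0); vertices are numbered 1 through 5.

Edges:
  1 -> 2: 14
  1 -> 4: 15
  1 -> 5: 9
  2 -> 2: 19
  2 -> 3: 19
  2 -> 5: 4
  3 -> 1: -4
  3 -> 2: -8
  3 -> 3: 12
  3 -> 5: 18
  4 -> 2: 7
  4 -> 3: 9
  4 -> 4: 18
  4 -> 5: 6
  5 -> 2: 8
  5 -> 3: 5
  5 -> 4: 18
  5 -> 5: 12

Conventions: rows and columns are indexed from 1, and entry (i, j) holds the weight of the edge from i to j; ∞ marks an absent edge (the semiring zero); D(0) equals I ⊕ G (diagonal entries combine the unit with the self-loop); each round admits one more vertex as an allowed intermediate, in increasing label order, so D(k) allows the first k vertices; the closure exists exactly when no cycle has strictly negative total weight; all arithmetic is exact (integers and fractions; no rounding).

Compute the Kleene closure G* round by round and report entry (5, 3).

D(0):
  [0, 14, ∞, 15, 9]
  [∞, 0, 19, ∞, 4]
  [-4, -8, 0, ∞, 18]
  [∞, 7, 9, 0, 6]
  [∞, 8, 5, 18, 0]
D(1):
  [0, 14, ∞, 15, 9]
  [∞, 0, 19, ∞, 4]
  [-4, -8, 0, 11, 5]
  [∞, 7, 9, 0, 6]
  [∞, 8, 5, 18, 0]
D(2):
  [0, 14, 33, 15, 9]
  [∞, 0, 19, ∞, 4]
  [-4, -8, 0, 11, -4]
  [∞, 7, 9, 0, 6]
  [∞, 8, 5, 18, 0]
D(3):
  [0, 14, 33, 15, 9]
  [15, 0, 19, 30, 4]
  [-4, -8, 0, 11, -4]
  [5, 1, 9, 0, 5]
  [1, -3, 5, 16, 0]
D(4):
  [0, 14, 24, 15, 9]
  [15, 0, 19, 30, 4]
  [-4, -8, 0, 11, -4]
  [5, 1, 9, 0, 5]
  [1, -3, 5, 16, 0]
D(5):
  [0, 6, 14, 15, 9]
  [5, 0, 9, 20, 4]
  [-4, -8, 0, 11, -4]
  [5, 1, 9, 0, 5]
  [1, -3, 5, 16, 0]
Answer: G*[5][3] = 5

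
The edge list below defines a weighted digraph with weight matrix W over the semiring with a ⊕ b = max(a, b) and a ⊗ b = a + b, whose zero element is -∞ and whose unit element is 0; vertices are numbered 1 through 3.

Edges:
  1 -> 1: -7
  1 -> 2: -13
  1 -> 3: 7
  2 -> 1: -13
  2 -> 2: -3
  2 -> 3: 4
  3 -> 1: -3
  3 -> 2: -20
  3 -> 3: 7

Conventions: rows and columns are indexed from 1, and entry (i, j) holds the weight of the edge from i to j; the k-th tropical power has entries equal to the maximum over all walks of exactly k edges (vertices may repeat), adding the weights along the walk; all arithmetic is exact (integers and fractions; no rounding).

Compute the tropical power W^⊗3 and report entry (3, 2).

W^⊗2:
  [4, -13, 14]
  [1, -6, 11]
  [4, -13, 14]
W^⊗3:
  [11, -6, 21]
  [8, -9, 18]
  [11, -6, 21]
Key observation: the optimum is the walk 3->3->3->2, with weight 7 + 7 + (-20) = -6.
Optimal value attained by: walk 3->3->3->2.
Answer: (W^⊗3)[3][2] = -6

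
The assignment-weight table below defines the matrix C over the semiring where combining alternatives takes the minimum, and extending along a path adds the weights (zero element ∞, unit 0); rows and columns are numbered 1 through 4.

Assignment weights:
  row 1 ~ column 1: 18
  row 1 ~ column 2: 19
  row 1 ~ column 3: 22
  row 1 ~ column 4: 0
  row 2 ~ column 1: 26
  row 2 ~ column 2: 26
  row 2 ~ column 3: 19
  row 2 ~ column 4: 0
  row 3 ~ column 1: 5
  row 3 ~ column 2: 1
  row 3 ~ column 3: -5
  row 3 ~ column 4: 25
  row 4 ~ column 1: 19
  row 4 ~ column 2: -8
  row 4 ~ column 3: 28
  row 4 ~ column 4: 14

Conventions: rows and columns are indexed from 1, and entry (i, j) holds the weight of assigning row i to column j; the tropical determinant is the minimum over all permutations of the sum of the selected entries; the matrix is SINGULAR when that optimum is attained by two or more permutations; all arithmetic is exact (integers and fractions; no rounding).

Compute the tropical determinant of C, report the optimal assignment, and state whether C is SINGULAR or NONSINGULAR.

σ = (1, 2, 3, 4): 18 + 26 + (-5) + 14 = 53
σ = (1, 2, 4, 3): 18 + 26 + 25 + 28 = 97
σ = (1, 3, 2, 4): 18 + 19 + 1 + 14 = 52
σ = (1, 3, 4, 2): 18 + 19 + 25 + (-8) = 54
σ = (1, 4, 2, 3): 18 + 0 + 1 + 28 = 47
σ = (1, 4, 3, 2): 18 + 0 + (-5) + (-8) = 5
σ = (2, 1, 3, 4): 19 + 26 + (-5) + 14 = 54
σ = (2, 1, 4, 3): 19 + 26 + 25 + 28 = 98
σ = (2, 3, 1, 4): 19 + 19 + 5 + 14 = 57
σ = (2, 3, 4, 1): 19 + 19 + 25 + 19 = 82
σ = (2, 4, 1, 3): 19 + 0 + 5 + 28 = 52
σ = (2, 4, 3, 1): 19 + 0 + (-5) + 19 = 33
σ = (3, 1, 2, 4): 22 + 26 + 1 + 14 = 63
σ = (3, 1, 4, 2): 22 + 26 + 25 + (-8) = 65
σ = (3, 2, 1, 4): 22 + 26 + 5 + 14 = 67
σ = (3, 2, 4, 1): 22 + 26 + 25 + 19 = 92
σ = (3, 4, 1, 2): 22 + 0 + 5 + (-8) = 19
σ = (3, 4, 2, 1): 22 + 0 + 1 + 19 = 42
σ = (4, 1, 2, 3): 0 + 26 + 1 + 28 = 55
σ = (4, 1, 3, 2): 0 + 26 + (-5) + (-8) = 13
σ = (4, 2, 1, 3): 0 + 26 + 5 + 28 = 59
σ = (4, 2, 3, 1): 0 + 26 + (-5) + 19 = 40
σ = (4, 3, 1, 2): 0 + 19 + 5 + (-8) = 16
σ = (4, 3, 2, 1): 0 + 19 + 1 + 19 = 39
Optimal value attained by: σ = (1, 4, 3, 2).
Answer: det⊕(C) = 5; verdict: NONSINGULAR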